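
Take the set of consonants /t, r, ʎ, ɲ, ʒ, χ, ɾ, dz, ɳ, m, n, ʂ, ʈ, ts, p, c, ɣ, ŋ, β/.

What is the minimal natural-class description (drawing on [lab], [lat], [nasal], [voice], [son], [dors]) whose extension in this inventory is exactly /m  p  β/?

[+lab]

Every target segment is [+labial] and no other inventory member is, so one feature is enough.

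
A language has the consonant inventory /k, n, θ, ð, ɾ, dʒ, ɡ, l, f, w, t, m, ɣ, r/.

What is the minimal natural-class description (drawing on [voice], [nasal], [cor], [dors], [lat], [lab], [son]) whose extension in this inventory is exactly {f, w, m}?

[+lab]

/f, w, m/ are exactly the [+labial] segments in the inventory, so a single feature suffices.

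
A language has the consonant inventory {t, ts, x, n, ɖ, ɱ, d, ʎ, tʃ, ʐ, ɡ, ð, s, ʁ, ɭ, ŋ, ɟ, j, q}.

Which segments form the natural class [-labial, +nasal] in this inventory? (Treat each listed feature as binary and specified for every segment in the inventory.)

First, the [-labial] segments are /t, ts, x, n, ɖ, d, ʎ, tʃ, ʐ, ɡ, ð, s, ʁ, ɭ, ŋ, ɟ, j, q/.
Then [+nasal] leaves /n, ŋ/.

n, ŋ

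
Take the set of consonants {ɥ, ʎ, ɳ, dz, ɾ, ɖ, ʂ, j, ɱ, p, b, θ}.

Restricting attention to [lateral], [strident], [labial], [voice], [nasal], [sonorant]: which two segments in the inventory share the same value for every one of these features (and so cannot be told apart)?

On the given features, /ɾ/ and /j/ have an identical profile: [−lateral], [−strident], [−labial], [+voice], [−nasal], [+sonorant]. No other two segments in the inventory coincide on all 6 features. (They do differ in [dorsal], which is not among the given features.)

ɾ, j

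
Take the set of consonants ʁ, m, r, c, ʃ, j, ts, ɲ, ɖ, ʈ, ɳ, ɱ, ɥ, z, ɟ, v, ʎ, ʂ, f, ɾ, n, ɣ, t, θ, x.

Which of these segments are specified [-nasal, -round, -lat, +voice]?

Eliminate segments failing any feature: /m, ɲ, ɳ, ɱ, n/ are [+nasal]; /c, ʃ, ts, ʈ, ʂ, f, t, θ, x/ are [-voice]; /ɥ/ is [+round]; /ʎ/ is [+lateral]. The remaining /ʁ, r, j, ɖ, z, ɟ, v, ɾ, ɣ/ satisfy [-nasal], [-round], [-lateral], [+voice].

ʁ, r, j, ɖ, z, ɟ, v, ɾ, ɣ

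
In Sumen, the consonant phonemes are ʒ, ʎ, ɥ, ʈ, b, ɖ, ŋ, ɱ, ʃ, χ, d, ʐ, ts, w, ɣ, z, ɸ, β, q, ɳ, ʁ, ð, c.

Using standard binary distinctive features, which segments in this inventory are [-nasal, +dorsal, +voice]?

ʎ, ɥ, w, ɣ, ʁ

Among the inventory, the [-nasal] segments are /ʒ, ʎ, ɥ, ʈ, b, ɖ, ʃ, χ, d, ʐ, ts, w, ɣ, z, ɸ, β, q, ʁ, ð, c/.
Intersecting with [+dorsal] gives /ʎ, ɥ, χ, w, ɣ, q, ʁ, c/.
Of those, [+voice] leaves /ʎ, ɥ, w, ɣ, ʁ/.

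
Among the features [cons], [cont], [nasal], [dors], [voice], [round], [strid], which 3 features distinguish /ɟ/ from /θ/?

[voice], [continuant], [dorsal]

The two segments share [+consonantal], [−nasal], [−round], [−strident]. The only features from the list on which they differ: /ɟ/ is [+voice] while /θ/ is [−voice]; /ɟ/ is [−continuant] while /θ/ is [+continuant]; /ɟ/ is [+dorsal] while /θ/ is [−dorsal].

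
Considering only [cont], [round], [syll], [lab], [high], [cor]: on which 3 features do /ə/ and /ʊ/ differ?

/ə/ (mid central vowel (schwa)) and /ʊ/ (high back rounded lax vowel) agree on [+continuant], [+syllabic], [-coronal]. They differ on [labial] (/ə/ [-], /ʊ/ [+]), [round] (/ə/ [-], /ʊ/ [+]), [high] (/ə/ [-], /ʊ/ [+]).

[labial], [round], [high]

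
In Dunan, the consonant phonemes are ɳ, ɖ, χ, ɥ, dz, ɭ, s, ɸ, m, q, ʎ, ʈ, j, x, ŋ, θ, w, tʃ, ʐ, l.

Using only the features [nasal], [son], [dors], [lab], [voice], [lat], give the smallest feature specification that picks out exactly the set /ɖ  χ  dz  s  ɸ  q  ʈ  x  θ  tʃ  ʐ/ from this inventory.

Every target segment is [-sonorant] and no other inventory member is, so one feature is enough.

[-son]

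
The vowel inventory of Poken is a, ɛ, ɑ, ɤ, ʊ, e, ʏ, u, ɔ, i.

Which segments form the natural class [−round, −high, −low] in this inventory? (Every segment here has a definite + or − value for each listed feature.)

Checking each segment against [−round], [−high], [−low]: /ɛ/ (mid front unrounded lax vowel), /ɤ/ (mid back unrounded tense vowel), /e/ (mid front unrounded tense vowel) satisfy every feature; every other segment in the inventory fails at least one.

ɛ, ɤ, e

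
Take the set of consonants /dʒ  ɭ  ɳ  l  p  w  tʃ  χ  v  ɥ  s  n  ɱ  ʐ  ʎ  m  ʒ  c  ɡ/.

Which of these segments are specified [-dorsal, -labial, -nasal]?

dʒ, ɭ, l, tʃ, s, ʐ, ʒ

Among the inventory, the [-dorsal] segments are /dʒ, ɭ, ɳ, l, p, tʃ, v, s, n, ɱ, ʐ, m, ʒ/.
Among these, [-labial] gives /dʒ, ɭ, ɳ, l, tʃ, s, n, ʐ, ʒ/.
Among these, [-nasal] leaves /dʒ, ɭ, l, tʃ, s, ʐ, ʒ/.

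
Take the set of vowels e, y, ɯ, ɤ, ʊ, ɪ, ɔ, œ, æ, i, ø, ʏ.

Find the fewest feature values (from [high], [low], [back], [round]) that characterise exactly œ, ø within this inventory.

/œ, ø/ are all [−high], [−back], [+round], and no other segment in the inventory matches all three values. Dropping any one of them over-generates: [−back, +round] alone would also admit /y, ʏ/; [−high, +round] alone would also admit /ɔ/; [−high, −back] alone would also admit /e, æ/. No other combination of two listed features picks out exactly this set either, so fewer than three features will not do.

[−high, −back, +round]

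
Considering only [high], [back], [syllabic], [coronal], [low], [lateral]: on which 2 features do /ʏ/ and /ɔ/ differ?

/ʏ/ is the high front rounded lax vowel and /ɔ/ is the mid back rounded lax vowel. Both are [+syllabic], [−coronal], [−low], [−lateral]. /ʏ/ is [+high] while /ɔ/ is [−high]; /ʏ/ is [−back] while /ɔ/ is [+back], so the distinguishing features are [high], [back].

[high], [back]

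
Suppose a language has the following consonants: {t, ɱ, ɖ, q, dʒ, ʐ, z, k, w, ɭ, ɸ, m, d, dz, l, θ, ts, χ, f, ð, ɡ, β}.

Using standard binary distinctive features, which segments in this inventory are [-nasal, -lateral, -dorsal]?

t, ɖ, dʒ, ʐ, z, ɸ, d, dz, θ, ts, f, ð, β

Eliminate segments failing any feature: /ɱ, m/ are [+nasal]; /q, k, w, χ, ɡ/ are [+dorsal]; /ɭ, l/ are [+lateral]. The remaining /t, ɖ, dʒ, ʐ, z, ɸ, d, dz, θ, ts, f, ð, β/ satisfy [-nasal], [-lateral], [-dorsal].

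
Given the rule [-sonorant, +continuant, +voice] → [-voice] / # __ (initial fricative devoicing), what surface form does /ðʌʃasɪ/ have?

/ð/ satisfies [-sonorant, +continuant, +voice] and sits in # __. The [-voice] counterpart of the voiced dental fricative is /θ/. Other segments in /ðʌʃasɪ/ either fail the structural description or are not in the environment, so the surface form is [θʌʃasɪ].

[θʌʃasɪ]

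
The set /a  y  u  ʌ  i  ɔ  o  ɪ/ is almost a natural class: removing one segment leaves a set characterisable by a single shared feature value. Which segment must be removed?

/ʌ, u, o, y, ɔ, ɪ, i/ are all [-low], but /a/ (low unrounded vowel) is [+low]. No other single segment can be removed to leave a set sharing one feature value that the removed segment lacks, so /a/ is the odd one out.

a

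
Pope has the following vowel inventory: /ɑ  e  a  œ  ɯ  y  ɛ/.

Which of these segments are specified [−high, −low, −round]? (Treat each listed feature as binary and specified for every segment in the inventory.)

e, ɛ

Checking each segment against [−high], [−low], [−round]: /e/ (mid front unrounded tense vowel), /ɛ/ (mid front unrounded lax vowel) satisfy every feature; every other segment in the inventory fails at least one.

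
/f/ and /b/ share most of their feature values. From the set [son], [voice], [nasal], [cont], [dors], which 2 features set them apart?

The two segments share [−sonorant], [−nasal], [−dorsal]. The only features from the list on which they differ: /f/ is [−voice] while /b/ is [+voice]; /f/ is [+continuant] while /b/ is [−continuant].

[voice], [continuant]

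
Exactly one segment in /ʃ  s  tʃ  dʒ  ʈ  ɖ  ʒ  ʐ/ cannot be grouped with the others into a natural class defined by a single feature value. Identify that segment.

s

The remaining segments after removing /s/ share [-anterior]; /s/ (voiceless alveolar fricative) is [+anterior]. For every other candidate removal, the leftover set fails to share any single feature value that the removed segment lacks.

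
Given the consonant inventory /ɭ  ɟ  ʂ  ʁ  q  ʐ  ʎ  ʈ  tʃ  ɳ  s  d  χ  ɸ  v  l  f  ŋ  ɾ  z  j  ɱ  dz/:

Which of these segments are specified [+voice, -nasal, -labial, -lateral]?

Among the inventory, the [+voice] segments are /ɭ, ɟ, ʁ, ʐ, ʎ, ɳ, d, v, l, ŋ, ɾ, z, j, ɱ, dz/.
Within that set, [-nasal] gives /ɭ, ɟ, ʁ, ʐ, ʎ, d, v, l, ɾ, z, j, dz/.
Then [-labial] gives /ɭ, ɟ, ʁ, ʐ, ʎ, d, l, ɾ, z, j, dz/.
Then [-lateral] leaves /ɟ, ʁ, ʐ, d, ɾ, z, j, dz/.

ɟ, ʁ, ʐ, d, ɾ, z, j, dz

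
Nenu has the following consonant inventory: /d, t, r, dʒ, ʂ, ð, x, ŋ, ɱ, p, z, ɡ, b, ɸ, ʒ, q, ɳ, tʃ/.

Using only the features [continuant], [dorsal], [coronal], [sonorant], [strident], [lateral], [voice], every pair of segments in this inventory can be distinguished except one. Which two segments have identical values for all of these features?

ʒ, z

On the given features, /ʒ/ and /z/ have an identical profile: [+continuant], [−dorsal], [+coronal], [−sonorant], [+strident], [−lateral], [+voice]. No other two segments in the inventory coincide on all 7 features. (They do differ in [anterior] and [distributed], which are not among the given features.)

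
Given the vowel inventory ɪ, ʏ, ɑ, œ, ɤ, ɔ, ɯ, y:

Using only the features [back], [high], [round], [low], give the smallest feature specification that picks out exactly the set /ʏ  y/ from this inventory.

[+high, +round]

/ʏ, y/ are all [+high], [+round], and no other segment in the inventory matches both values. Dropping any one of them over-generates: [+round] alone would also admit /œ, ɔ/; [+high] alone would also admit /ɪ, ɯ/. No other single listed feature picks out exactly this set either, so fewer than two features will not do.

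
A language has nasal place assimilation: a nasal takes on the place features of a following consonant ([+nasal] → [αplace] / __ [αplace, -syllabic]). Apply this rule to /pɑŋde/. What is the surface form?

/ŋ/ sits before the [+coronal] consonant /d/, so it takes on [+coronal] and surfaces as /n/. The rest of the form is unaffected: [pɑnde].

[pɑnde]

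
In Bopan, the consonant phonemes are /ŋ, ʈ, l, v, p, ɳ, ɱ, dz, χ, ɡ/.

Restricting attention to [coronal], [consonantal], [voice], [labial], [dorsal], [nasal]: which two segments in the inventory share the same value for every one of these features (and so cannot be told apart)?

l, dz

Both /l/ and /dz/ are [+coronal], [+consonantal], [+voice], [-labial], [-dorsal], [-nasal]. Since the list omits [sonorant], [lateral] and [strident] — which do distinguish the alveolar lateral approximant from the voiced alveolar affricate — this pair collapses; all other pairs remain distinct.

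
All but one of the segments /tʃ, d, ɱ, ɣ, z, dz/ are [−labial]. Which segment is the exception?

ɱ

/ɱ/ is the labiodental nasal, which is [+labial]; the rest — /ɣ, d, tʃ, dz, z/ — are [−labial].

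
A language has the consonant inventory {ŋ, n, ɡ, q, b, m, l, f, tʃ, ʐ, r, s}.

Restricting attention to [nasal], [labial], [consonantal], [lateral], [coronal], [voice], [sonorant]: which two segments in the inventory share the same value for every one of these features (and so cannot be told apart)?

/s/ (voiceless alveolar fricative) and /tʃ/ (voiceless postalveolar affricate) are both [−nasal], [−labial], [+consonantal], [−lateral], [+coronal], [−voice], [−sonorant], so none of the listed features separates them. (They do differ in [continuant], [anterior] and [distributed], which are not among the given features.) Every other pair in the inventory differs on at least one listed feature.

s, tʃ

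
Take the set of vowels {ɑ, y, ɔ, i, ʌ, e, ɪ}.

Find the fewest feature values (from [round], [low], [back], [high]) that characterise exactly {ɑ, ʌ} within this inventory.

[+back, −round]

Every target segment is [+back], [−round]; each remaining inventory member fails at least one of these. Each conjunct is needed — [−round] alone would also admit /i, e, ɪ/; [+back] alone would also admit /ɔ/ — and no other single listed feature has exactly this extension, so two is the minimum.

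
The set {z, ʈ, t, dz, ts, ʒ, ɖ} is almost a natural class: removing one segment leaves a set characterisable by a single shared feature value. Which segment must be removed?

The remaining segments after removing /ʒ/ share [-distributed]; /ʒ/ (voiced postalveolar fricative) is [+distributed]. For every other candidate removal, the leftover set fails to share any single feature value that the removed segment lacks.

ʒ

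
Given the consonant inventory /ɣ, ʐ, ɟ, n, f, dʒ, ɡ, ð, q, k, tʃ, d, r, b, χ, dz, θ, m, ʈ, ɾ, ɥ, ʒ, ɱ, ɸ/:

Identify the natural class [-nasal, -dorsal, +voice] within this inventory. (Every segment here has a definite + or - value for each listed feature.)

Checking each segment against [-nasal], [-dorsal], [+voice]: /ʐ/ (voiced retroflex fricative), /dʒ/ (voiced postalveolar affricate), /ð/ (voiced dental fricative), /d/ (voiced alveolar stop), /r/ (alveolar trill), /b/ (voiced bilabial stop), among others, satisfy every feature; every other segment in the inventory fails at least one.

ʐ, dʒ, ð, d, r, b, dz, ɾ, ʒ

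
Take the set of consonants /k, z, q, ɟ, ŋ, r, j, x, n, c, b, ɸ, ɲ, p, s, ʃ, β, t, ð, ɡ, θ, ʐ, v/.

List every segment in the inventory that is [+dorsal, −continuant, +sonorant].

ŋ, ɲ

The [+dorsal] segments are /k, q, ɟ, ŋ, j, x, c, ɲ, ɡ/.
Then [−continuant] gives /k, q, ɟ, ŋ, c, ɲ, ɡ/.
Intersecting with [+sonorant] leaves /ŋ, ɲ/.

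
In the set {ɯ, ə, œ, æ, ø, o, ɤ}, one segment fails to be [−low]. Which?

Every segment except /æ/ is [−low]. /æ/ (low front unrounded vowel) is [+low], so it is the exception.

æ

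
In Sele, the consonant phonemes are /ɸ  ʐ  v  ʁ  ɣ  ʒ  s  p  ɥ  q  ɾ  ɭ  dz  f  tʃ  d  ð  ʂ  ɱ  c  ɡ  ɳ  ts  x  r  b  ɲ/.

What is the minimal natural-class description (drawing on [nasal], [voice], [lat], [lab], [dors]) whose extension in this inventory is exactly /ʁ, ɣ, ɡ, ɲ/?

Every target segment is [+voice], [-labial], [+dorsal]; each remaining inventory member fails at least one of these. Each conjunct is needed — [-labial, +dorsal] alone would also admit /q, c, x/; [+voice, +dorsal] alone would also admit /ɥ/; [+voice, -labial] alone would also admit /ʐ, ʒ, ɾ, ɭ, …/ — and no other combination of two listed features has exactly this extension, so three is the minimum.

[+voice, -lab, +dors]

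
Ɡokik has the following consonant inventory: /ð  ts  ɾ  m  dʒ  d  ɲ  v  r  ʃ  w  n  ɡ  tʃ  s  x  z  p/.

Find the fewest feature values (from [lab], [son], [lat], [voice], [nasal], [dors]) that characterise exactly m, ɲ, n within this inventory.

/m, ɲ, n/ are exactly the [+nasal] segments in the inventory, so a single feature suffices.

[+nasal]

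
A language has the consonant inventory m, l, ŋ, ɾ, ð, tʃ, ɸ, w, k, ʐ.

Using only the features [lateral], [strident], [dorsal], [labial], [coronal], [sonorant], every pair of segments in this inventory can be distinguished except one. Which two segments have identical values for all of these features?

ʐ, tʃ

/ʐ/ (voiced retroflex fricative) and /tʃ/ (voiceless postalveolar affricate) are both [−lateral], [+strident], [−dorsal], [−labial], [+coronal], [−sonorant], so none of the listed features separates them. (They do differ in [voice], [continuant] and [distributed], which are not among the given features.) Every other pair in the inventory differs on at least one listed feature.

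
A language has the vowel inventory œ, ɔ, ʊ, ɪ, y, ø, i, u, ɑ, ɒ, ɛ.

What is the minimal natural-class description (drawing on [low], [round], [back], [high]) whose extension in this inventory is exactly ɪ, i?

/ɪ, i/ are all [+high], [−round], and no other segment in the inventory matches both values. Dropping any one of them over-generates: [−round] alone would also admit /ɑ, ɛ/; [+high] alone would also admit /ʊ, y, u/. No other single listed feature picks out exactly this set either, so fewer than two features will not do.

[+high, −round]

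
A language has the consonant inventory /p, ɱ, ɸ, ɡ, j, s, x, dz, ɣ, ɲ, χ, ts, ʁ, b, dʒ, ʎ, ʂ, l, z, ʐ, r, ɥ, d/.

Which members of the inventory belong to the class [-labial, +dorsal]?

ɡ, j, x, ɣ, ɲ, χ, ʁ, ʎ

Checking each segment against [-labial], [+dorsal]: /ɡ/ (voiced velar stop), /j/ (palatal glide), /x/ (voiceless velar fricative), /ɣ/ (voiced velar fricative), /ɲ/ (palatal nasal), /χ/ (voiceless uvular fricative), among others, satisfy every feature; every other segment in the inventory fails at least one.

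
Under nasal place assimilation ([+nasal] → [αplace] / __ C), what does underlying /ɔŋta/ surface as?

The only nasal preceding a consonant is /ŋ/ before /t/. /t/ is [+coronal], so /ŋ/ → /n/, giving [ɔnta].

[ɔnta]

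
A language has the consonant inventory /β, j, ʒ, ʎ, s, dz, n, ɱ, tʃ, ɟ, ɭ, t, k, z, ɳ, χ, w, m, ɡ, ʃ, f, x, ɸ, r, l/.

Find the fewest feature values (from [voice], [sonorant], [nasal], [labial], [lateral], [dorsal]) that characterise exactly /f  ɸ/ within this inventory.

[-voice, +labial]

/f, ɸ/ are all [-voice], [+labial], and no other segment in the inventory matches both values. Dropping any one of them over-generates: [+labial] alone would also admit /β, ɱ, w, m/; [-voice] alone would also admit /s, tʃ, t, k, …/. No other single listed feature picks out exactly this set either, so fewer than two features will not do.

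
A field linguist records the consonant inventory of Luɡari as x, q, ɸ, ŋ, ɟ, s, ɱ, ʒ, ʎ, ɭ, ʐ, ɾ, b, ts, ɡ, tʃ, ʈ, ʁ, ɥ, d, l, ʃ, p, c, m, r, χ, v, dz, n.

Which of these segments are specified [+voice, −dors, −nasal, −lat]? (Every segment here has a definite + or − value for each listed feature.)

ʒ, ʐ, ɾ, b, d, r, v, dz

First, the [+voice] segments are /ŋ, ɟ, ɱ, ʒ, ʎ, ɭ, ʐ, ɾ, b, ɡ, ʁ, ɥ, d, l, m, r, v, dz, n/.
Intersecting with [−dorsal] gives /ɱ, ʒ, ɭ, ʐ, ɾ, b, d, l, m, r, v, dz, n/.
Of those, [−nasal] gives /ʒ, ɭ, ʐ, ɾ, b, d, l, r, v, dz/.
Of those, [−lateral] leaves /ʒ, ʐ, ɾ, b, d, r, v, dz/.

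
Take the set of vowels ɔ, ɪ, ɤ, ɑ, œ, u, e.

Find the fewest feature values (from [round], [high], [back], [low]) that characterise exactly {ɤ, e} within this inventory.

[−high, −low, −round]

Every target segment is [−high], [−low], [−round]; each remaining inventory member fails at least one of these. Each conjunct is needed — [−low, −round] alone would also admit /ɪ/; [−high, −round] alone would also admit /ɑ/; [−high, −low] alone would also admit /ɔ, œ/ — and no other combination of two listed features has exactly this extension, so three is the minimum.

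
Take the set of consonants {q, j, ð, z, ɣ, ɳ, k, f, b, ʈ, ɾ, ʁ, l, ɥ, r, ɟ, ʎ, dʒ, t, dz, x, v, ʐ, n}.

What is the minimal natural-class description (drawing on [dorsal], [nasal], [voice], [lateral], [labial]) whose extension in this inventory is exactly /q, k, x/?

[-voice, +dorsal]

Every target segment is [-voice], [+dorsal]; each remaining inventory member fails at least one of these. Each conjunct is needed — [+dorsal] alone would also admit /j, ɣ, ʁ, ɥ, …/; [-voice] alone would also admit /f, ʈ, t/ — and no other single listed feature has exactly this extension, so two is the minimum.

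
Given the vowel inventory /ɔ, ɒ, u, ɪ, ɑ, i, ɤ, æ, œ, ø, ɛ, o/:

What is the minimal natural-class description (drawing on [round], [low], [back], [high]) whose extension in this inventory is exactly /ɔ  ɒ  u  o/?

Every target segment is [+back], [+round]; each remaining inventory member fails at least one of these. Each conjunct is needed — [+round] alone would also admit /œ, ø/; [+back] alone would also admit /ɑ, ɤ/ — and no other single listed feature has exactly this extension, so two is the minimum.

[+back, +round]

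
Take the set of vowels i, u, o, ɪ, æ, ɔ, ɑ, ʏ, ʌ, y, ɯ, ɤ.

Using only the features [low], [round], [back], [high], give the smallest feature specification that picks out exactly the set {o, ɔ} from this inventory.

The class [−high], [+round] has exactly /o, ɔ/ as its extension in this inventory. No smaller conjunction from the listed features achieves this: [+round] alone would also admit /u, ʏ, y/; [−high] alone would also admit /æ, ɑ, ʌ, ɤ/; and checking the remaining single features turns up none with this extension.

[−high, +round]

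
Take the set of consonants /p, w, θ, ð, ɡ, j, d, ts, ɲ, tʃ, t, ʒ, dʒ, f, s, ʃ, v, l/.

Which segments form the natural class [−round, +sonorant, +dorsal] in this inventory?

Eliminate segments failing any feature: /p, θ, ð, ɡ, d, ts, tʃ, t, ʒ, dʒ, f, s, ʃ, v/ are [−sonorant]; /w/ is [+round]; /l/ is [−dorsal]. The remaining /j, ɲ/ satisfy [−round], [+sonorant], [+dorsal].

j, ɲ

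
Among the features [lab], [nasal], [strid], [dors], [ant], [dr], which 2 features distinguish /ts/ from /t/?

/ts/ is the voiceless alveolar affricate and /t/ is the voiceless alveolar stop. Both are [−labial], [−nasal], [−dorsal], [+anterior]. /ts/ is [+strident] while /t/ is [−strident]; /ts/ is [+delayed release] while /t/ is [−delayed release], so the distinguishing features are [strident], [delayed release].

[strident], [delayed release]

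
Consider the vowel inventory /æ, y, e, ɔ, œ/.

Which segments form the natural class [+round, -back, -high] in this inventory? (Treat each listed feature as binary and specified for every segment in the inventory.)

œ

Eliminate segments failing any feature: /æ, e/ are [-round]; /y/ is [+high]; /ɔ/ is [+back]. The remaining /œ/ satisfy [+round], [-back], [-high].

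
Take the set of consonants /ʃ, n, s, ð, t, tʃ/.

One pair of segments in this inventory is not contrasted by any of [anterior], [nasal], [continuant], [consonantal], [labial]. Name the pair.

/ð/ (voiced dental fricative) and /s/ (voiceless alveolar fricative) are both [+anterior], [-nasal], [+continuant], [+consonantal], [-labial], so none of the listed features separates them. (They do differ in [voice], [strident] and [distributed], which are not among the given features.) Every other pair in the inventory differs on at least one listed feature.

ð, s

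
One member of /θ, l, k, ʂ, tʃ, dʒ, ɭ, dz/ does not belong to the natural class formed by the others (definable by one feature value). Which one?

/l, tʃ, ʂ, θ, ɭ, dʒ, dz/ are all [+coronal], but /k/ (voiceless velar stop) is [-coronal]. No other single segment can be removed to leave a set sharing one feature value that the removed segment lacks, so /k/ is the odd one out.

k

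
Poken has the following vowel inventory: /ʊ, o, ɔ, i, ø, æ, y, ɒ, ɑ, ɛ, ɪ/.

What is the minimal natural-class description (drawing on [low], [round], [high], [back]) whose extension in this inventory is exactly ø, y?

Every target segment is [−back], [+round]; each remaining inventory member fails at least one of these. Each conjunct is needed — [+round] alone would also admit /ʊ, o, ɔ, ɒ/; [−back] alone would also admit /i, æ, ɛ, ɪ/ — and no other single listed feature has exactly this extension, so two is the minimum.

[−back, +round]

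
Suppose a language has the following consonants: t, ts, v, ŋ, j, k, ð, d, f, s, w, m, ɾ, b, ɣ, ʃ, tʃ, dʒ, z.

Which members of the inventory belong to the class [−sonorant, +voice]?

Checking each segment against [−sonorant], [+voice]: /v/ (voiced labiodental fricative), /ð/ (voiced dental fricative), /d/ (voiced alveolar stop), /b/ (voiced bilabial stop), /ɣ/ (voiced velar fricative), /dʒ/ (voiced postalveolar affricate), among others, satisfy every feature; every other segment in the inventory fails at least one.

v, ð, d, b, ɣ, dʒ, z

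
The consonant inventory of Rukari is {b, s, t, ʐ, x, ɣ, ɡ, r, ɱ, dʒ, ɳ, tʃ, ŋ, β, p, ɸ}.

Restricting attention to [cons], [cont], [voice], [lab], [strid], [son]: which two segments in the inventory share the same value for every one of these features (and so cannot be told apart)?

On the given features, /ɳ/ and /ŋ/ have an identical profile: [+consonantal], [-continuant], [+voice], [-labial], [-strident], [+sonorant]. No other two segments in the inventory coincide on all 6 features. (They do differ in [coronal] and [dorsal], which are not among the given features.)

ɳ, ŋ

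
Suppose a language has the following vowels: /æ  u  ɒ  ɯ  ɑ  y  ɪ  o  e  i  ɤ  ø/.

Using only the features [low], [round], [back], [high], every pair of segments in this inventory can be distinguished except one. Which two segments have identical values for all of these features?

On the given features, /i/ and /ɪ/ have an identical profile: [-low], [-round], [-back], [+high]. No other two segments in the inventory coincide on all 4 features. (They do differ in [tense], which is not among the given features.)

i, ɪ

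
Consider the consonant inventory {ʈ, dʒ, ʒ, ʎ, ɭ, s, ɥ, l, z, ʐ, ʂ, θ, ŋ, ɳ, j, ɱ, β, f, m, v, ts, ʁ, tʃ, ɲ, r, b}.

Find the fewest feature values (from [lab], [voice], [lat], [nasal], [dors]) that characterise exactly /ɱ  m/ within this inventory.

Every target segment is [+nasal], [+labial]; each remaining inventory member fails at least one of these. Each conjunct is needed — [+labial] alone would also admit /ɥ, β, f, v, …/; [+nasal] alone would also admit /ŋ, ɳ, ɲ/ — and no other single listed feature has exactly this extension, so two is the minimum.

[+nasal, +lab]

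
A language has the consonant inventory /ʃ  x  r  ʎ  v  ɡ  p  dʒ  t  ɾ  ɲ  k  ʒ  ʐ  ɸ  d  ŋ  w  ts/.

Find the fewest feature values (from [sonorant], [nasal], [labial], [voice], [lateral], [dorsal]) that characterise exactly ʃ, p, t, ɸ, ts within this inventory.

[−voice, −dorsal]

/ʃ, p, t, ɸ, ts/ are all [−voice], [−dorsal], and no other segment in the inventory matches both values. Dropping any one of them over-generates: [−dorsal] alone would also admit /r, v, dʒ, ɾ, …/; [−voice] alone would also admit /x, k/. No other single listed feature picks out exactly this set either, so fewer than two features will not do.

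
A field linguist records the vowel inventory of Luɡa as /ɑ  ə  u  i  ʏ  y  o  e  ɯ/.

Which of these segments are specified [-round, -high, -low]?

ə, e

Checking each segment against [-round], [-high], [-low]: /ə/ (mid central vowel (schwa)), /e/ (mid front unrounded tense vowel) satisfy every feature; every other segment in the inventory fails at least one.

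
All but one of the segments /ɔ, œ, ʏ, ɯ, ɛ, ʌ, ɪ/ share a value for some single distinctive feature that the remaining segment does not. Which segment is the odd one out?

The remaining segments after removing /ɯ/ share [−tense]; /ɯ/ (high back unrounded vowel) is [+tense]. For every other candidate removal, the leftover set fails to share any single feature value that the removed segment lacks.

ɯ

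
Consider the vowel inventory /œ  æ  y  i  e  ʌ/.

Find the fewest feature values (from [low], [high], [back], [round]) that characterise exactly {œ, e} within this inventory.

[−high, −low, −back]

The class [−high], [−low], [−back] has exactly /œ, e/ as its extension in this inventory. No smaller conjunction from the listed features achieves this: [−low, −back] alone would also admit /y, i/; [−high, −back] alone would also admit /æ/; [−high, −low] alone would also admit /ʌ/; and checking the remaining two-feature bundles turns up none with this extension.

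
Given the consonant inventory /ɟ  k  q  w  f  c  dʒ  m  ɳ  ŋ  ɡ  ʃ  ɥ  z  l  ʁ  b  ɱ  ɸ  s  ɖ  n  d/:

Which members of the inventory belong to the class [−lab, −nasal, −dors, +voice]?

dʒ, z, l, ɖ, d

Eliminate segments failing any feature: /ɟ, k, q, c, ɡ, ʁ/ are [+dorsal]; /w, f, m, ɥ, b, ɱ, ɸ/ are [+labial]; /ɳ, ŋ, n/ are [+nasal]; /ʃ, s/ are [−voice]. The remaining /dʒ, z, l, ɖ, d/ satisfy [−labial], [−nasal], [−dorsal], [+voice].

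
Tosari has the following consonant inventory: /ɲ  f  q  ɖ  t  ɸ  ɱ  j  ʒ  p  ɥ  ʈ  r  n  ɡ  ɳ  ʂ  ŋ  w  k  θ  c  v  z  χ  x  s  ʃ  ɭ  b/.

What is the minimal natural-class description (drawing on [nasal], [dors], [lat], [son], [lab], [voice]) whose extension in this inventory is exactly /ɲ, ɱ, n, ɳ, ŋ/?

[+nasal]

/ɲ, ɱ, n, ɳ, ŋ/ are exactly the [+nasal] segments in the inventory, so a single feature suffices.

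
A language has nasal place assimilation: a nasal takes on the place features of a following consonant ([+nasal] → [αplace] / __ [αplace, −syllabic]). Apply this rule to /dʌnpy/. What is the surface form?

/n/ sits before the [+labial] consonant /p/, so it takes on [+labial] and surfaces as /m/. The rest of the form is unaffected: [dʌmpy].

[dʌmpy]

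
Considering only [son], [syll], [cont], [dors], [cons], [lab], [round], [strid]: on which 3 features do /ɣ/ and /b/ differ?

/ɣ/ is the voiced velar fricative and /b/ is the voiced bilabial stop. Both are [−sonorant], [−syllabic], [+consonantal], [−round], [−strident]. /ɣ/ is [+continuant] while /b/ is [−continuant]; /ɣ/ is [−labial] while /b/ is [+labial]; /ɣ/ is [+dorsal] while /b/ is [−dorsal], so the distinguishing features are [continuant], [labial], [dorsal].

[continuant], [labial], [dorsal]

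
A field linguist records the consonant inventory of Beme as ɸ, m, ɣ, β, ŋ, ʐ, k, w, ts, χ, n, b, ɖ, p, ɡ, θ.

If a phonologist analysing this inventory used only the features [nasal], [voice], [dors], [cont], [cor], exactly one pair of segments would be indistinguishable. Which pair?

ɣ, w

/ɣ/ (voiced velar fricative) and /w/ (labial-velar glide) are both [−nasal], [+voice], [+dorsal], [+continuant], [−coronal], so none of the listed features separates them. (They do differ in [sonorant], [labial] and [round], which are not among the given features.) Every other pair in the inventory differs on at least one listed feature.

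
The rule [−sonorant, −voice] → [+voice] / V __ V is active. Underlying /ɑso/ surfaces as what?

/s/ satisfies [−sonorant, −voice] and sits in V __ V. The [+voice] counterpart of the voiceless alveolar fricative is /z/. Other segments in /ɑso/ either fail the structural description or are not in the environment, so the surface form is [ɑzo].

[ɑzo]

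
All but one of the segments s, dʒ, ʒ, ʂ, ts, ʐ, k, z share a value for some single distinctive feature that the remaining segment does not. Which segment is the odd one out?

[strident] (equivalently [coronal], [dorsal]) groups all but one: /ʐ, ʒ, dʒ, ts, s, ʂ, z/ share [+strident] while /k/ (voiceless velar stop) alone is [-strident]. Removing any other segment would not leave a single-feature class that excludes it.

k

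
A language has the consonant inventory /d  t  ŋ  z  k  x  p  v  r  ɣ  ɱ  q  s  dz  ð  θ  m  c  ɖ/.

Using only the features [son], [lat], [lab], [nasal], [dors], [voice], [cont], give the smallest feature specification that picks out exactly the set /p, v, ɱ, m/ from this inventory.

The target set is precisely the extension of [+labial] in this inventory.

[+lab]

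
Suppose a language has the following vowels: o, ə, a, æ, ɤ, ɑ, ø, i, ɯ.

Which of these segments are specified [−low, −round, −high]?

ə, ɤ

Checking each segment against [−low], [−round], [−high]: /ə/ (mid central vowel (schwa)), /ɤ/ (mid back unrounded tense vowel) satisfy every feature; every other segment in the inventory fails at least one.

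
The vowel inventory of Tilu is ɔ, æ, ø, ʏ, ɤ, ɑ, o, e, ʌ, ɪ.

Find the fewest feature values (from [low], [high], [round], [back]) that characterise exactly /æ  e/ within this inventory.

The class [−high], [−back], [−round] has exactly /æ, e/ as its extension in this inventory. No smaller conjunction from the listed features achieves this: [−back, −round] alone would also admit /ɪ/; [−high, −round] alone would also admit /ɤ, ɑ, ʌ/; [−high, −back] alone would also admit /ø/; and checking the remaining two-feature bundles turns up none with this extension.

[−high, −back, −round]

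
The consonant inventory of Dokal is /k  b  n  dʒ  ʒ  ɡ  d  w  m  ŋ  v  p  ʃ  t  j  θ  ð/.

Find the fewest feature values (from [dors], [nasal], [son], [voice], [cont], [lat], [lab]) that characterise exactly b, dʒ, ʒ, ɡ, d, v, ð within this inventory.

/b, dʒ, ʒ, ɡ, d, v, ð/ are all [-sonorant], [+voice], and no other segment in the inventory matches both values. Dropping any one of them over-generates: [+voice] alone would also admit /n, w, m, ŋ, …/; [-sonorant] alone would also admit /k, p, ʃ, t, …/. No other single listed feature picks out exactly this set either, so fewer than two features will not do.

[-son, +voice]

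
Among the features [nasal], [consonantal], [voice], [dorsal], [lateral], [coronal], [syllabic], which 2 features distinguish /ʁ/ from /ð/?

[coronal], [dorsal]

The two segments share [−nasal], [+consonantal], [+voice], [−lateral], [−syllabic]. The only features from the list on which they differ: /ʁ/ is [−coronal] while /ð/ is [+coronal]; /ʁ/ is [+dorsal] while /ð/ is [−dorsal].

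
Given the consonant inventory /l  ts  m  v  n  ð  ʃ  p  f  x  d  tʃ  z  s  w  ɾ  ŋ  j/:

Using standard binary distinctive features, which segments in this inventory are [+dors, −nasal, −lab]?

Eliminate segments failing any feature: /l, ts, m, v, n, ð, ʃ, p, f, d, tʃ, z, s, ɾ/ are [−dorsal]; /w/ is [+labial]; /ŋ/ is [+nasal]. The remaining /x, j/ satisfy [+dorsal], [−nasal], [−labial].

x, j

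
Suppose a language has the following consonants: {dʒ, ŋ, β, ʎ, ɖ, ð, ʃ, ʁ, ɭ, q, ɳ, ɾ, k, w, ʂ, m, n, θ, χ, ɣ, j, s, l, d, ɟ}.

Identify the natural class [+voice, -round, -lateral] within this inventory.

Checking each segment against [+voice], [-round], [-lateral]: /dʒ/ (voiced postalveolar affricate), /ŋ/ (velar nasal), /β/ (voiced bilabial fricative), /ɖ/ (voiced retroflex stop), /ð/ (voiced dental fricative), /ʁ/ (voiced uvular fricative), among others, satisfy every feature; every other segment in the inventory fails at least one.

dʒ, ŋ, β, ɖ, ð, ʁ, ɳ, ɾ, m, n, ɣ, j, d, ɟ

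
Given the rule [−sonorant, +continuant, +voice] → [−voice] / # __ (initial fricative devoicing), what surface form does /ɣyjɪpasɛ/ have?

[xyjɪpasɛ]

/ɣ/ satisfies [−sonorant, +continuant, +voice] and sits in # __. The [−voice] counterpart of the voiced velar fricative is /x/. Other segments in /ɣyjɪpasɛ/ either fail the structural description or are not in the environment, so the surface form is [xyjɪpasɛ].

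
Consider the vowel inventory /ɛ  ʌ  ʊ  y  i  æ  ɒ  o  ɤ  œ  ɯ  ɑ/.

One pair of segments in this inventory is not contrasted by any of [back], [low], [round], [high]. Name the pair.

ɤ, ʌ

/ɤ/ (mid back unrounded tense vowel) and /ʌ/ (mid back unrounded lax vowel) are both [+back], [-low], [-round], [-high], so none of the listed features separates them. (They do differ in [tense], which is not among the given features.) Every other pair in the inventory differs on at least one listed feature.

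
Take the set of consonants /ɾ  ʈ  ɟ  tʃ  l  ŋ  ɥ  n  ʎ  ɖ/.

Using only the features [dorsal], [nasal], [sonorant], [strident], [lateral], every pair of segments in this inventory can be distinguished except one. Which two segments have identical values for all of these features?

Both /ʈ/ and /ɖ/ are [−dorsal], [−nasal], [−sonorant], [−strident], [−lateral]. Since the list omits [voice] — which does distinguish the voiceless retroflex stop from the voiced retroflex stop — this pair collapses; all other pairs remain distinct.

ʈ, ɖ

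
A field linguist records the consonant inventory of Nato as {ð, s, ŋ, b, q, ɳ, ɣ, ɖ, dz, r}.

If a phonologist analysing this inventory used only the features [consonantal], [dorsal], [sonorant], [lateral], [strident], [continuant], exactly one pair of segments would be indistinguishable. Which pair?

b, ɖ

Both /b/ and /ɖ/ are [+consonantal], [-dorsal], [-sonorant], [-lateral], [-strident], [-continuant]. Since the list omits [labial] and [coronal] — which do distinguish the voiced bilabial stop from the voiced retroflex stop — this pair collapses; all other pairs remain distinct.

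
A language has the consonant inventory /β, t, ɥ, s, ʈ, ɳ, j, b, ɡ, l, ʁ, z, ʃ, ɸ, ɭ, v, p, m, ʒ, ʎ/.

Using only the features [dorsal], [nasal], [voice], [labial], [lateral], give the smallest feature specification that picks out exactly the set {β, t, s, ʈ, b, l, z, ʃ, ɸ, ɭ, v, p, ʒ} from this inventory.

[−nasal, −dorsal]

/β, t, s, ʈ, b, l, z, ʃ, ɸ, ɭ, v, p, ʒ/ are all [−nasal], [−dorsal], and no other segment in the inventory matches both values. Dropping any one of them over-generates: [−dorsal] alone would also admit /ɳ, m/; [−nasal] alone would also admit /ɥ, j, ɡ, ʁ, …/. No other single listed feature picks out exactly this set either, so fewer than two features will not do.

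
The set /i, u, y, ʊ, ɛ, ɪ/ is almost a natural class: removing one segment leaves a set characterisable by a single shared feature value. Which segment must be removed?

ɛ

The remaining segments after removing /ɛ/ share [+high]; /ɛ/ (mid front unrounded lax vowel) is [-high]. For every other candidate removal, the leftover set fails to share any single feature value that the removed segment lacks.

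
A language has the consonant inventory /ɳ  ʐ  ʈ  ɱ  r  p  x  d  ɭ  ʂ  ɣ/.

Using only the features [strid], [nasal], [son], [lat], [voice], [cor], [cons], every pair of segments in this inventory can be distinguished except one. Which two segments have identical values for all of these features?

/p/ (voiceless bilabial stop) and /x/ (voiceless velar fricative) are both [-strident], [-nasal], [-sonorant], [-lateral], [-voice], [-coronal], [+consonantal], so none of the listed features separates them. (They do differ in [continuant], [labial] and [dorsal], which are not among the given features.) Every other pair in the inventory differs on at least one listed feature.

p, x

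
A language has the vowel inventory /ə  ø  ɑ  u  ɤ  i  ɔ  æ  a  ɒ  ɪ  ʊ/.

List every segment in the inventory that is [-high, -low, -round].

ə, ɤ

Among the inventory, the [-high] segments are /ə, ø, ɑ, ɤ, ɔ, æ, a, ɒ/.
Among these, [-low] gives /ə, ø, ɤ, ɔ/.
Of those, [-round] leaves /ə, ɤ/.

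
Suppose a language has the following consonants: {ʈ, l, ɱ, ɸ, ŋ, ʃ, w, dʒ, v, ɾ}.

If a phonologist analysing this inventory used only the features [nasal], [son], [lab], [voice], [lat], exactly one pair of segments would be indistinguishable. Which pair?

Both /ʈ/ and /ʃ/ are [-nasal], [-sonorant], [-labial], [-voice], [-lateral]. Since the list omits [continuant], [strident] and [distributed] — which do distinguish the voiceless retroflex stop from the voiceless postalveolar fricative — this pair collapses; all other pairs remain distinct.

ʈ, ʃ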